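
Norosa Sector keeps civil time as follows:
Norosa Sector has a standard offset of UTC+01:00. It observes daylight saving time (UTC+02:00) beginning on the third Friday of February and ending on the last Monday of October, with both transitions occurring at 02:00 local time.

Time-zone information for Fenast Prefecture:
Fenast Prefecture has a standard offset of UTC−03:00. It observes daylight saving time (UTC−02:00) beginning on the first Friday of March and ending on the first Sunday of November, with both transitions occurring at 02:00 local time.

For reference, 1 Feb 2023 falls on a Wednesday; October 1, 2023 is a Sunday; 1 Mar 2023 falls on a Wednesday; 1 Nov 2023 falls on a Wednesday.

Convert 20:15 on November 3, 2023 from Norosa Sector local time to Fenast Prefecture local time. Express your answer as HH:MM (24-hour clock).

1 February 2023 is a Wednesday, so the first Friday is February 3 and the third is February 17.
1 October 2023 is a Sunday, so Mondays fall on 2, 9, 16, 23, 30; the last is October 30.
November 3, 2023 is outside the daylight-saving period (17 February – 30 October), so Norosa Sector is on standard time, UTC+01:00.
20:15 Norosa Sector − 1h = 19:15 UTC.
1 March 2023 is a Wednesday, so the first Friday is March 3.
1 November 2023 is a Wednesday, so the first Sunday is November 5.
At the standard offset (UTC−03:00), 19:15 UTC − 3h = 16:15 Fenast Prefecture standard time.
The standard-time date in Fenast Prefecture, November 3, 2023, lies within the daylight-saving period (3 March – 5 November), so Fenast Prefecture is on daylight time, UTC−02:00.
19:15 UTC − 2h = 17:15 Fenast Prefecture.

17:15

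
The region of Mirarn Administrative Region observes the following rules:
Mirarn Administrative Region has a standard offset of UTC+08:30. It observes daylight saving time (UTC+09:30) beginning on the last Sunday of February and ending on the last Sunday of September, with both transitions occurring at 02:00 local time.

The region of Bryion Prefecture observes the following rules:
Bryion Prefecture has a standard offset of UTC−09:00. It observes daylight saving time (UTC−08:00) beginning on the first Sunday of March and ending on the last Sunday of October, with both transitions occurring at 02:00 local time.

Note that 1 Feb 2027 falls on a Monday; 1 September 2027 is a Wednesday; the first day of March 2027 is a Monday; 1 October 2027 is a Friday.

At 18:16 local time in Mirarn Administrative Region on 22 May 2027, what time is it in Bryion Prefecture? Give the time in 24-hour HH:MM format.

00:46

1 February 2027 is a Monday, so Sundays fall on 7, 14, 21, 28; the last is February 28.
1 September 2027 is a Wednesday, so Sundays fall on 5, 12, 19, 26; the last is September 26.
Daylight saving runs 28 February – 26 September; 22 May 2027 is inside that window, so Mirarn Administrative Region is at UTC+09:30.
18:16 Mirarn Administrative Region − 9h30m = 08:46 UTC.
1 March 2027 is a Monday, so the first Sunday is March 7.
1 October 2027 is a Friday, so Sundays fall on 3, 10, 17, 24, 31; the last is October 31.
At the standard offset (UTC−09:00), 08:46 UTC − 9h = 23:46 Bryion Prefecture standard time (rolling into the previous day, 21 May 2027).
The standard-time date in Bryion Prefecture, 21 May 2027, lies within the daylight-saving period (7 March – 31 October), so Bryion Prefecture is on daylight time, UTC−08:00.
08:46 UTC − 8h = 00:46 Bryion Prefecture.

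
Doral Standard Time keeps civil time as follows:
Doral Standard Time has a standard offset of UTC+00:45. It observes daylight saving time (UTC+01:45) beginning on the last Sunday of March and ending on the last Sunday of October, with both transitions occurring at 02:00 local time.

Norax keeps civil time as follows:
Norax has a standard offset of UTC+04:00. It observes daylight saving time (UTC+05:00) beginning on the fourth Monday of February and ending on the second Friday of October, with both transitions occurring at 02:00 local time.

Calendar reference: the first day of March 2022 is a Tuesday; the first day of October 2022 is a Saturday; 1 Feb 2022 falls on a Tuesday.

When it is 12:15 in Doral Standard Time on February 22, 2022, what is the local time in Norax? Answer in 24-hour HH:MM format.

1 March 2022 is a Tuesday, so Sundays fall on 6, 13, 20, 27; the last is March 27.
1 October 2022 is a Saturday, so Sundays fall on 2, 9, 16, 23, 30; the last is October 30.
February 22, 2022 does not fall between 27 March and 30 October, so daylight saving is not in effect and Doral Standard Time is at UTC+00:45.
12:15 Doral Standard Time − 0h45m = 11:30 UTC.
1 February 2022 is a Tuesday, so the first Monday is February 7 and the fourth is February 28.
1 October 2022 is a Saturday, so the first Friday is October 7 and the second is October 14.
At the standard offset (UTC+04:00), 11:30 UTC + 4h = 15:30 Norax standard time.
Daylight saving runs 28 February – 14 October; the standard-time date in Norax, February 22, 2022, is outside that window, so Norax is on standard time at UTC+04:00.
11:30 UTC + 4h = 15:30 Norax.

15:30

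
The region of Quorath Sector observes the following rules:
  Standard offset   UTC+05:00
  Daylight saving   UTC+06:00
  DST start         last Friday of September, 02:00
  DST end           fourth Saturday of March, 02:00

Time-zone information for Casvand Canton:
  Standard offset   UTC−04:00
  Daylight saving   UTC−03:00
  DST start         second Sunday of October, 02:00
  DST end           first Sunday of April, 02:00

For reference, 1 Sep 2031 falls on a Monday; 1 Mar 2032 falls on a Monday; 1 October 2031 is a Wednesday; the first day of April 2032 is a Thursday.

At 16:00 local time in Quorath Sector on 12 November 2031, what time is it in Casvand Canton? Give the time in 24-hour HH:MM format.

1 September 2031 is a Monday, so Fridays fall on 5, 12, 19, 26; the last is September 26.
1 March 2032 is a Monday, so the first Saturday is March 6 and the fourth is March 27.
12 November 2031 lies within the daylight-saving period (26 September 2031 – 27 March 2032), so Quorath Sector is on daylight time, UTC+06:00.
16:00 Quorath Sector − 6h = 10:00 UTC.
1 October 2031 is a Wednesday, so the first Sunday is October 5 and the second is October 12.
1 April 2032 is a Thursday, so the first Sunday is April 4.
At the standard offset (UTC−04:00), 10:00 UTC − 4h = 06:00 Casvand Canton standard time.
The standard-time date in Casvand Canton, 12 November 2031, lies within the daylight-saving period (12 October 2031 – 4 April 2032), so Casvand Canton is on daylight time, UTC−03:00.
10:00 UTC − 3h = 07:00 Casvand Canton.

07:00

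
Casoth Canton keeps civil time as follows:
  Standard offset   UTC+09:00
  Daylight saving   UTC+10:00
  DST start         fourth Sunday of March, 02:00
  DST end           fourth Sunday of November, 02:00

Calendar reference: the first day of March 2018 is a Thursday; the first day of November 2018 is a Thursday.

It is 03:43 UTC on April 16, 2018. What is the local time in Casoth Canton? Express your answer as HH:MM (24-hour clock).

1 March 2018 is a Thursday, so the first Sunday is March 4 and the fourth is March 25.
1 November 2018 is a Thursday, so the first Sunday is November 4 and the fourth is November 25.
At the standard offset (UTC+09:00), 03:43 UTC + 9h = 12:43 Casoth Canton standard time.
Daylight saving runs 25 March – 25 November; the standard-time date in Casoth Canton, April 16, 2018, is inside that window, so Casoth Canton is at UTC+10:00.
03:43 UTC + 10h = 13:43 local.

13:43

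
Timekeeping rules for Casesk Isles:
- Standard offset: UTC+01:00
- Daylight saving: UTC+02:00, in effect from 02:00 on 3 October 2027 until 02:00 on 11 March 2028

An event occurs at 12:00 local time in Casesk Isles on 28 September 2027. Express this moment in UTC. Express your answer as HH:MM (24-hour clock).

28 September 2027 does not fall between 3 October 2027 and 11 March 2028, so daylight saving is not in effect and Casesk Isles is at UTC+01:00.
12:00 local − 1h = 11:00 UTC.

11:00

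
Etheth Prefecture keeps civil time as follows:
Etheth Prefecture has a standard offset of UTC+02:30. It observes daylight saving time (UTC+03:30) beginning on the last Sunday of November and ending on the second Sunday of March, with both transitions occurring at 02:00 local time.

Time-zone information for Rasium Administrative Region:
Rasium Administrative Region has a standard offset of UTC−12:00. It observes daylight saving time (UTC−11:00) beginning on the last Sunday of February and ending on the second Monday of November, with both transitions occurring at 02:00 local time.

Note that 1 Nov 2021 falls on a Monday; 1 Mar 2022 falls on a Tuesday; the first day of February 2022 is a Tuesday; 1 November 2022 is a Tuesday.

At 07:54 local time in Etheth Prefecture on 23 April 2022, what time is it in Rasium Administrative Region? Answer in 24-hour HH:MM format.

18:24

1 November 2021 is a Monday, so Sundays fall on 7, 14, 21, 28; the last is November 28.
1 March 2022 is a Tuesday, so the first Sunday is March 6 and the second is March 13.
23 April 2022 does not fall between 28 November 2021 and 13 March 2022, so daylight saving is not in effect and Etheth Prefecture is at UTC+02:30.
07:54 Etheth Prefecture − 2h30m = 05:24 UTC.
1 February 2022 is a Tuesday, so Sundays fall on 6, 13, 20, 27; the last is February 27.
1 November 2022 is a Tuesday, so the first Monday is November 7 and the second is November 14.
At the standard offset (UTC−12:00), 05:24 UTC − 12h = 17:24 Rasium Administrative Region standard time (rolling into the previous day, 22 April 2022).
The standard-time date in Rasium Administrative Region, 22 April 2022, lies within the daylight-saving period (27 February – 14 November), so Rasium Administrative Region is on daylight time, UTC−11:00.
05:24 UTC − 11h = 18:24 Rasium Administrative Region (rolling into the previous day, 22 April 2022).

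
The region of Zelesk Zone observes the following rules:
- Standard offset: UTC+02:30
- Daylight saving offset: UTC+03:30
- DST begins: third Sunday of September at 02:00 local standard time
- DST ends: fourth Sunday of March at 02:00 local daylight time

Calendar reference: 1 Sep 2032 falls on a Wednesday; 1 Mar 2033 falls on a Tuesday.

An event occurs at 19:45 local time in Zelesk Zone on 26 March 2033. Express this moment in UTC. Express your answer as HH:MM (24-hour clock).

16:15

1 September 2032 is a Wednesday, so the first Sunday is September 5 and the third is September 19.
1 March 2033 is a Tuesday, so the first Sunday is March 6 and the fourth is March 27.
Daylight saving runs 19 September 2032 – 27 March 2033; 26 March 2033 is inside that window, so Zelesk Zone is at UTC+03:30.
19:45 local − 3h30m = 16:15 UTC.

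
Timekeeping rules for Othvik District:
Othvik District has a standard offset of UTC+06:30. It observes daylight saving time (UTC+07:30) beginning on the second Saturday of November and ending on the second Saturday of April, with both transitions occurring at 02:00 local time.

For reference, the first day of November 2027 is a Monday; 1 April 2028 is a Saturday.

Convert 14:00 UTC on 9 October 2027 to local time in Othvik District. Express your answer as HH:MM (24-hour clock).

20:30

1 November 2027 is a Monday, so the first Saturday is November 6 and the second is November 13.
1 April 2028 is a Saturday, so the first Saturday is April 1 and the second is April 8.
At the standard offset (UTC+06:30), 14:00 UTC + 6h30m = 20:30 Othvik District standard time.
Daylight saving runs 13 November 2027 – 8 April 2028; the standard-time date in Othvik District, 9 October 2027, is outside that window, so Othvik District is on standard time at UTC+06:30.
14:00 UTC + 6h30m = 20:30 local.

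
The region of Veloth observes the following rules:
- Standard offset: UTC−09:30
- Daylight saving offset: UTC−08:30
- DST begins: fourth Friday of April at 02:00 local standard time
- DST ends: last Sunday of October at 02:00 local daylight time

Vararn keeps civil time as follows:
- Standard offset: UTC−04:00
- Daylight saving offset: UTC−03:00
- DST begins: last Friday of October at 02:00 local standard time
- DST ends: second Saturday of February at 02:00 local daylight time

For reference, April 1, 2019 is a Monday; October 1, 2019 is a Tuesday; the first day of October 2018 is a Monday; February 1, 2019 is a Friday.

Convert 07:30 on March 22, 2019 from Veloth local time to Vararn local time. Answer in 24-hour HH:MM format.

13:00

1 April 2019 is a Monday, so the first Friday is April 5 and the fourth is April 26.
1 October 2019 is a Tuesday, so Sundays fall on 6, 13, 20, 27; the last is October 27.
Daylight saving runs 26 April – 27 October; March 22, 2019 is outside that window, so Veloth is on standard time at UTC−09:30.
07:30 Veloth + 9h30m = 17:00 UTC.
1 October 2018 is a Monday, so Fridays fall on 5, 12, 19, 26; the last is October 26.
1 February 2019 is a Friday, so the first Saturday is February 2 and the second is February 9.
At the standard offset (UTC−04:00), 17:00 UTC − 4h = 13:00 Vararn standard time.
The standard-time date in Vararn, March 22, 2019, is outside the daylight-saving period (26 October 2018 – 9 February 2019), so Vararn is on standard time, UTC−04:00.
17:00 UTC − 4h = 13:00 Vararn.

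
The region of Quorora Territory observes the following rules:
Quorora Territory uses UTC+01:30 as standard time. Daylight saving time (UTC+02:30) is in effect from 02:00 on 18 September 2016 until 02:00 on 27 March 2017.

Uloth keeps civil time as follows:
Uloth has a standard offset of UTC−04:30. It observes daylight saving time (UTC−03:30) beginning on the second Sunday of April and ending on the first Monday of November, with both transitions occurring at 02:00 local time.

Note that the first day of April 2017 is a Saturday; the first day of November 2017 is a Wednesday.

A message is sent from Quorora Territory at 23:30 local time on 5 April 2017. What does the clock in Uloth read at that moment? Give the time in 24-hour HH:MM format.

17:30

5 April 2017 does not fall between 18 September 2016 and 27 March 2017, so daylight saving is not in effect and Quorora Territory is at UTC+01:30.
23:30 Quorora Territory − 1h30m = 22:00 UTC.
1 April 2017 is a Saturday, so the first Sunday is April 2 and the second is April 9.
1 November 2017 is a Wednesday, so the first Monday is November 6.
At the standard offset (UTC−04:30), 22:00 UTC − 4h30m = 17:30 Uloth standard time.
The standard-time date in Uloth, 5 April 2017, is outside the daylight-saving period (9 April – 6 November), so Uloth is on standard time, UTC−04:30.
22:00 UTC − 4h30m = 17:30 Uloth.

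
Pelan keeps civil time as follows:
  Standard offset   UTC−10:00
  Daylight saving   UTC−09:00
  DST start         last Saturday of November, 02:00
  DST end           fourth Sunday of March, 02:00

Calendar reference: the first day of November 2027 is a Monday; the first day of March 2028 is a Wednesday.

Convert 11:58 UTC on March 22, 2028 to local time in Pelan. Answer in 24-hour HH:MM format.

1 November 2027 is a Monday, so Saturdays fall on 6, 13, 20, 27; the last is November 27.
1 March 2028 is a Wednesday, so the first Sunday is March 5 and the fourth is March 26.
At the standard offset (UTC−10:00), 11:58 UTC − 10h = 01:58 Pelan standard time.
The standard-time date in Pelan, March 22, 2028, lies within the daylight-saving period (27 November 2027 – 26 March 2028), so Pelan is on daylight time, UTC−09:00.
11:58 UTC − 9h = 02:58 local.

02:58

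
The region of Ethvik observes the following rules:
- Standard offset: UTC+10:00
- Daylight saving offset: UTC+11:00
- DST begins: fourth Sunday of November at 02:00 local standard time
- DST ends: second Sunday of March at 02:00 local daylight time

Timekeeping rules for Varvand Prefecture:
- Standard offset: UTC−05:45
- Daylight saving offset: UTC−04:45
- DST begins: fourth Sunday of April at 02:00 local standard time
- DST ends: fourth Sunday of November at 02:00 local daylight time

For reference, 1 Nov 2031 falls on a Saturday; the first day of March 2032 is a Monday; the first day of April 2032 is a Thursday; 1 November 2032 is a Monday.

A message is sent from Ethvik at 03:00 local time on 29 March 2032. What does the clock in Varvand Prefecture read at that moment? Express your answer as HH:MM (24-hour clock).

11:15

1 November 2031 is a Saturday, so the first Sunday is November 2 and the fourth is November 23.
1 March 2032 is a Monday, so the first Sunday is March 7 and the second is March 14.
Daylight saving runs 23 November 2031 – 14 March 2032; 29 March 2032 is outside that window, so Ethvik is on standard time at UTC+10:00.
03:00 Ethvik − 10h = 17:00 UTC (rolling into the previous day, 28 March 2032).
1 April 2032 is a Thursday, so the first Sunday is April 4 and the fourth is April 25.
1 November 2032 is a Monday, so the first Sunday is November 7 and the fourth is November 28.
At the standard offset (UTC−05:45), 17:00 UTC − 5h45m = 11:15 Varvand Prefecture standard time.
Daylight saving runs 25 April – 28 November; the standard-time date in Varvand Prefecture, 28 March 2032, is outside that window, so Varvand Prefecture is on standard time at UTC−05:45.
17:00 UTC − 5h45m = 11:15 Varvand Prefecture.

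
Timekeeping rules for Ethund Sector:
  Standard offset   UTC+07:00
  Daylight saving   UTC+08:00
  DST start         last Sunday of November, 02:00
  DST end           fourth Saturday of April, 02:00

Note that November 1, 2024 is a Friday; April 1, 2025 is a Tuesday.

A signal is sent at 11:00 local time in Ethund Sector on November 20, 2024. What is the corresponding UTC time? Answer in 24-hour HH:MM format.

04:00

1 November 2024 is a Friday, so Sundays fall on 3, 10, 17, 24; the last is November 24.
1 April 2025 is a Tuesday, so the first Saturday is April 5 and the fourth is April 26.
Daylight saving runs 24 November 2024 – 26 April 2025; November 20, 2024 is outside that window, so Ethund Sector is on standard time at UTC+07:00.
11:00 local − 7h = 04:00 UTC.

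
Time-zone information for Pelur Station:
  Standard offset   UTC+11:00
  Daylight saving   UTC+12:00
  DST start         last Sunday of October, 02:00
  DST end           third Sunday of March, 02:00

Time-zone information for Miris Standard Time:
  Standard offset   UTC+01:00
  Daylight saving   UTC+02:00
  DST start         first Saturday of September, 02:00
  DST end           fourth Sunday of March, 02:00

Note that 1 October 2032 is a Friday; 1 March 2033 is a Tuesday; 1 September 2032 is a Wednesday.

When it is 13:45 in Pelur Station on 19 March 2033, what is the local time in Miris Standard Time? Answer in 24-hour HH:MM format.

03:45

1 October 2032 is a Friday, so Sundays fall on 3, 10, 17, 24, 31; the last is October 31.
1 March 2033 is a Tuesday, so the first Sunday is March 6 and the third is March 20.
Daylight saving runs 31 October 2032 – 20 March 2033; 19 March 2033 is inside that window, so Pelur Station is at UTC+12:00.
13:45 Pelur Station − 12h = 01:45 UTC.
1 September 2032 is a Wednesday, so the first Saturday is September 4.
1 March 2033 is a Tuesday, so the first Sunday is March 6 and the fourth is March 27.
At the standard offset (UTC+01:00), 01:45 UTC + 1h = 02:45 Miris Standard Time standard time.
Daylight saving runs 4 September 2032 – 27 March 2033; the standard-time date in Miris Standard Time, 19 March 2033, is inside that window, so Miris Standard Time is at UTC+02:00.
01:45 UTC + 2h = 03:45 Miris Standard Time.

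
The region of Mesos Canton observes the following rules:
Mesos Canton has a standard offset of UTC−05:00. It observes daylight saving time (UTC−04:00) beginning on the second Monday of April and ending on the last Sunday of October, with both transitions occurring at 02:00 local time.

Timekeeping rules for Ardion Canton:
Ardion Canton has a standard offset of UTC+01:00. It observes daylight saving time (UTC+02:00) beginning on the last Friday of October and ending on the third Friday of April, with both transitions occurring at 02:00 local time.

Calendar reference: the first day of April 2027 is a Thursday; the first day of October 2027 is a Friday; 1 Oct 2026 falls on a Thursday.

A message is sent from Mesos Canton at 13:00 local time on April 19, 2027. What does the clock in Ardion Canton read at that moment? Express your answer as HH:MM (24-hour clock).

1 April 2027 is a Thursday, so the first Monday is April 5 and the second is April 12.
1 October 2027 is a Friday, so Sundays fall on 3, 10, 17, 24, 31; the last is October 31.
Daylight saving runs 12 April – 31 October; April 19, 2027 is inside that window, so Mesos Canton is at UTC−04:00.
13:00 Mesos Canton + 4h = 17:00 UTC.
1 October 2026 is a Thursday, so Fridays fall on 2, 9, 16, 23, 30; the last is October 30.
1 April 2027 is a Thursday, so the first Friday is April 2 and the third is April 16.
At the standard offset (UTC+01:00), 17:00 UTC + 1h = 18:00 Ardion Canton standard time.
Daylight saving runs 30 October 2026 – 16 April 2027; the standard-time date in Ardion Canton, April 19, 2027, is outside that window, so Ardion Canton is on standard time at UTC+01:00.
17:00 UTC + 1h = 18:00 Ardion Canton.

18:00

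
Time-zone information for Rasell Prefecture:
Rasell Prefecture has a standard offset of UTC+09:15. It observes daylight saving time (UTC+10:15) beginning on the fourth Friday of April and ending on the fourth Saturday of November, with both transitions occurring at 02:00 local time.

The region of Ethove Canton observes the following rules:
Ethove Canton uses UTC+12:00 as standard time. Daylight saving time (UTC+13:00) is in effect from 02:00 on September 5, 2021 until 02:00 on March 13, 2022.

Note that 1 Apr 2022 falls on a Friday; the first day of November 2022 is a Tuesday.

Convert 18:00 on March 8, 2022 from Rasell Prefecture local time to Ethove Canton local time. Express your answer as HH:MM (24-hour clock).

21:45

1 April 2022 is a Friday, so the first Friday is April 1 and the fourth is April 22.
1 November 2022 is a Tuesday, so the first Saturday is November 5 and the fourth is November 26.
Daylight saving runs 22 April – 26 November; March 8, 2022 is outside that window, so Rasell Prefecture is on standard time at UTC+09:15.
18:00 Rasell Prefecture − 9h15m = 08:45 UTC.
At the standard offset (UTC+12:00), 08:45 UTC + 12h = 20:45 Ethove Canton standard time.
The standard-time date in Ethove Canton, March 8, 2022, lies within the daylight-saving period (5 September 2021 – 13 March 2022), so Ethove Canton is on daylight time, UTC+13:00.
08:45 UTC + 13h = 21:45 Ethove Canton.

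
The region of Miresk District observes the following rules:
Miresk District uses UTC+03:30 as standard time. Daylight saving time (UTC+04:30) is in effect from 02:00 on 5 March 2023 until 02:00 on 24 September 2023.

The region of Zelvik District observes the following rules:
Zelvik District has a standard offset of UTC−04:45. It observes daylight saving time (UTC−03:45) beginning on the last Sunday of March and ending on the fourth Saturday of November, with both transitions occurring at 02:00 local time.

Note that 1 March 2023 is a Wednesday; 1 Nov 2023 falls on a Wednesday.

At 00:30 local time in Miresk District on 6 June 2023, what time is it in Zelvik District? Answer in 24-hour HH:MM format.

16:15

6 June 2023 falls between 5 March and 24 September, so daylight saving is in effect and Miresk District is at UTC+04:30.
00:30 Miresk District − 4h30m = 20:00 UTC (rolling into the previous day, 5 June 2023).
1 March 2023 is a Wednesday, so Sundays fall on 5, 12, 19, 26; the last is March 26.
1 November 2023 is a Wednesday, so the first Saturday is November 4 and the fourth is November 25.
At the standard offset (UTC−04:45), 20:00 UTC − 4h45m = 15:15 Zelvik District standard time.
Daylight saving runs 26 March – 25 November; the standard-time date in Zelvik District, 5 June 2023, is inside that window, so Zelvik District is at UTC−03:45.
20:00 UTC − 3h45m = 16:15 Zelvik District.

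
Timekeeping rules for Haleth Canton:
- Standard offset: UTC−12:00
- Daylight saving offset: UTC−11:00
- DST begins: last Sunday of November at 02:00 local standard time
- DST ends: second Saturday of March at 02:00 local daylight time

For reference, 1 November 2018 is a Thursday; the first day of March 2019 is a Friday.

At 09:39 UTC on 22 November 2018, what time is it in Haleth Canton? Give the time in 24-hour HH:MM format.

1 November 2018 is a Thursday, so Sundays fall on 4, 11, 18, 25; the last is November 25.
1 March 2019 is a Friday, so the first Saturday is March 2 and the second is March 9.
At the standard offset (UTC−12:00), 09:39 UTC − 12h = 21:39 Haleth Canton standard time (rolling into the previous day, 21 November 2018).
The standard-time date in Haleth Canton, 21 November 2018, is outside the daylight-saving period (25 November 2018 – 9 March 2019), so Haleth Canton is on standard time, UTC−12:00.
09:39 UTC − 12h = 21:39 local (rolling into the previous day, 21 November 2018).

21:39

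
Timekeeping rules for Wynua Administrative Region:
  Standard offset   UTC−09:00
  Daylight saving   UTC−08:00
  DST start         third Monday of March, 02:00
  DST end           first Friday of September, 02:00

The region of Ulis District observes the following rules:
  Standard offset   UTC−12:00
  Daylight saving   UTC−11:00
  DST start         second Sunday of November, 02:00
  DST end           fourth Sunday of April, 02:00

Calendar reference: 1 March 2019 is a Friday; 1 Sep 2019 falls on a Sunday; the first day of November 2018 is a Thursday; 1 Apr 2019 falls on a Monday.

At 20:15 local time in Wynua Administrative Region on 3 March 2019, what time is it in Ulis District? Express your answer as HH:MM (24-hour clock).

18:15

1 March 2019 is a Friday, so the first Monday is March 4 and the third is March 18.
1 September 2019 is a Sunday, so the first Friday is September 6.
3 March 2019 does not fall between 18 March and 6 September, so daylight saving is not in effect and Wynua Administrative Region is at UTC−09:00.
20:15 Wynua Administrative Region + 9h = 05:15 UTC (rolling into the next day, 4 March 2019).
1 November 2018 is a Thursday, so the first Sunday is November 4 and the second is November 11.
1 April 2019 is a Monday, so the first Sunday is April 7 and the fourth is April 28.
At the standard offset (UTC−12:00), 05:15 UTC − 12h = 17:15 Ulis District standard time (rolling into the previous day, 3 March 2019).
Daylight saving runs 11 November 2018 – 28 April 2019; the standard-time date in Ulis District, 3 March 2019, is inside that window, so Ulis District is at UTC−11:00.
05:15 UTC − 11h = 18:15 Ulis District (rolling into the previous day, 3 March 2019).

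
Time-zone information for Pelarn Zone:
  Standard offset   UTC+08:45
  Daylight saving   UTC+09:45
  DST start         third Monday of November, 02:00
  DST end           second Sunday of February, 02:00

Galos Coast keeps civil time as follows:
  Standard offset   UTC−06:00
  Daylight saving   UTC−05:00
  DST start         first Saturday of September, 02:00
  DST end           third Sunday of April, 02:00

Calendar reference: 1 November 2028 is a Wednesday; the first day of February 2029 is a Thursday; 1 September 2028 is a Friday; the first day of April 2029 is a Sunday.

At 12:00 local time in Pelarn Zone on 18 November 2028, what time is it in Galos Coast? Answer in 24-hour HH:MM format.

22:15

1 November 2028 is a Wednesday, so the first Monday is November 6 and the third is November 20.
1 February 2029 is a Thursday, so the first Sunday is February 4 and the second is February 11.
Daylight saving runs 20 November 2028 – 11 February 2029; 18 November 2028 is outside that window, so Pelarn Zone is on standard time at UTC+08:45.
12:00 Pelarn Zone − 8h45m = 03:15 UTC.
1 September 2028 is a Friday, so the first Saturday is September 2.
1 April 2029 is a Sunday, so the first Sunday is April 1 and the third is April 15.
At the standard offset (UTC−06:00), 03:15 UTC − 6h = 21:15 Galos Coast standard time (rolling into the previous day, 17 November 2028).
The standard-time date in Galos Coast, 17 November 2028, falls between 2 September 2028 and 15 April 2029, so daylight saving is in effect and Galos Coast is at UTC−05:00.
03:15 UTC − 5h = 22:15 Galos Coast (rolling into the previous day, 17 November 2028).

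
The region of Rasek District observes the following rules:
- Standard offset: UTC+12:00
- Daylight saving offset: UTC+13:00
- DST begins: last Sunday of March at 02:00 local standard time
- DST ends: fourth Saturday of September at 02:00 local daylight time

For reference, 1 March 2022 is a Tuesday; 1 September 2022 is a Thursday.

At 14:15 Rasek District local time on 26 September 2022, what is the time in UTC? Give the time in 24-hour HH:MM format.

1 March 2022 is a Tuesday, so Sundays fall on 6, 13, 20, 27; the last is March 27.
1 September 2022 is a Thursday, so the first Saturday is September 3 and the fourth is September 24.
26 September 2022 is outside the daylight-saving period (27 March – 24 September), so Rasek District is on standard time, UTC+12:00.
14:15 local − 12h = 02:15 UTC.

02:15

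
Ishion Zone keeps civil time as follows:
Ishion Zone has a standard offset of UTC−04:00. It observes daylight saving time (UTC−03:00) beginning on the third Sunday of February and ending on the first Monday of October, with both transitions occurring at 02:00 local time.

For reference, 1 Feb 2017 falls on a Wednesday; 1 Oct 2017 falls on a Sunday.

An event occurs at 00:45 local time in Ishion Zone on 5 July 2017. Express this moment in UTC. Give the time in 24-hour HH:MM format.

1 February 2017 is a Wednesday, so the first Sunday is February 5 and the third is February 19.
1 October 2017 is a Sunday, so the first Monday is October 2.
Daylight saving runs 19 February – 2 October; 5 July 2017 is inside that window, so Ishion Zone is at UTC−03:00.
00:45 local + 3h = 03:45 UTC.

03:45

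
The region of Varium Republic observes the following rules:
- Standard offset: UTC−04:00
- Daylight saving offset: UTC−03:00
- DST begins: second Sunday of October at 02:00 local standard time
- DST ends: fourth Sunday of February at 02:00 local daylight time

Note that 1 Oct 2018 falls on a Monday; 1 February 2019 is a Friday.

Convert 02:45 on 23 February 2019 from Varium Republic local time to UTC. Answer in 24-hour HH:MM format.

1 October 2018 is a Monday, so the first Sunday is October 7 and the second is October 14.
1 February 2019 is a Friday, so the first Sunday is February 3 and the fourth is February 24.
Daylight saving runs 14 October 2018 – 24 February 2019; 23 February 2019 is inside that window, so Varium Republic is at UTC−03:00.
02:45 local + 3h = 05:45 UTC.

05:45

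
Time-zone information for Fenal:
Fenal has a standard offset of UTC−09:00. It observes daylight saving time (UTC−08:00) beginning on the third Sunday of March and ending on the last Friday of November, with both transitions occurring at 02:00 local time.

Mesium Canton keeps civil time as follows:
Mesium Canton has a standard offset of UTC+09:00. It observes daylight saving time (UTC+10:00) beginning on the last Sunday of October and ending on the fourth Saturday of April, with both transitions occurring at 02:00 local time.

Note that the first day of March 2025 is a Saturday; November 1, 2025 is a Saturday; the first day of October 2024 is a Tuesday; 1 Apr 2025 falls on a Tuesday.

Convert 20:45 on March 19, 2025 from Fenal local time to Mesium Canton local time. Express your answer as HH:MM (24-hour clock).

14:45

1 March 2025 is a Saturday, so the first Sunday is March 2 and the third is March 16.
1 November 2025 is a Saturday, so Fridays fall on 7, 14, 21, 28; the last is November 28.
Daylight saving runs 16 March – 28 November; March 19, 2025 is inside that window, so Fenal is at UTC−08:00.
20:45 Fenal + 8h = 04:45 UTC (rolling into the next day, 20 March 2025).
1 October 2024 is a Tuesday, so Sundays fall on 6, 13, 20, 27; the last is October 27.
1 April 2025 is a Tuesday, so the first Saturday is April 5 and the fourth is April 26.
At the standard offset (UTC+09:00), 04:45 UTC + 9h = 13:45 Mesium Canton standard time.
The standard-time date in Mesium Canton, March 20, 2025, falls between 27 October 2024 and 26 April 2025, so daylight saving is in effect and Mesium Canton is at UTC+10:00.
04:45 UTC + 10h = 14:45 Mesium Canton.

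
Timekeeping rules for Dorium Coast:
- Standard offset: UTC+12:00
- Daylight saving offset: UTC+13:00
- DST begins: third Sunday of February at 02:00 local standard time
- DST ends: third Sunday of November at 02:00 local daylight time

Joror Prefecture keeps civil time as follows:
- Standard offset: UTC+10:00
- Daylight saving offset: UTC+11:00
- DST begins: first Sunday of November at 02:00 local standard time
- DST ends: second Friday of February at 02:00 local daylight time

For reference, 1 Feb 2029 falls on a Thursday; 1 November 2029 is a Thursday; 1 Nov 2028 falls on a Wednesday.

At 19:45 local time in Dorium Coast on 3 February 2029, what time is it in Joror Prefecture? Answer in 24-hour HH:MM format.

18:45

1 February 2029 is a Thursday, so the first Sunday is February 4 and the third is February 18.
1 November 2029 is a Thursday, so the first Sunday is November 4 and the third is November 18.
3 February 2029 is outside the daylight-saving period (18 February – 18 November), so Dorium Coast is on standard time, UTC+12:00.
19:45 Dorium Coast − 12h = 07:45 UTC.
1 November 2028 is a Wednesday, so the first Sunday is November 5.
1 February 2029 is a Thursday, so the first Friday is February 2 and the second is February 9.
At the standard offset (UTC+10:00), 07:45 UTC + 10h = 17:45 Joror Prefecture standard time.
The standard-time date in Joror Prefecture, 3 February 2029, falls between 5 November 2028 and 9 February 2029, so daylight saving is in effect and Joror Prefecture is at UTC+11:00.
07:45 UTC + 11h = 18:45 Joror Prefecture.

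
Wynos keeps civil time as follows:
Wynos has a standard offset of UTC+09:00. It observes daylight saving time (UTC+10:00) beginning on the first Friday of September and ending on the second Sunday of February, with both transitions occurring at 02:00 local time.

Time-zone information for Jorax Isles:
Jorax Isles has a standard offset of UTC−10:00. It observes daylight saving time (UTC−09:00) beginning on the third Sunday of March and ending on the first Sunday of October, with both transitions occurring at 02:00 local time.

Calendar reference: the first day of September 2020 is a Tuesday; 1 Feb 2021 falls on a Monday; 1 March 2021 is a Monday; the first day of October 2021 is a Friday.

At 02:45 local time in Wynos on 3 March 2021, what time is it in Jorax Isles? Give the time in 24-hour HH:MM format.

1 September 2020 is a Tuesday, so the first Friday is September 4.
1 February 2021 is a Monday, so the first Sunday is February 7 and the second is February 14.
3 March 2021 does not fall between 4 September 2020 and 14 February 2021, so daylight saving is not in effect and Wynos is at UTC+09:00.
02:45 Wynos − 9h = 17:45 UTC (rolling into the previous day, 2 March 2021).
1 March 2021 is a Monday, so the first Sunday is March 7 and the third is March 21.
1 October 2021 is a Friday, so the first Sunday is October 3.
At the standard offset (UTC−10:00), 17:45 UTC − 10h = 07:45 Jorax Isles standard time.
The standard-time date in Jorax Isles, 2 March 2021, is outside the daylight-saving period (21 March – 3 October), so Jorax Isles is on standard time, UTC−10:00.
17:45 UTC − 10h = 07:45 Jorax Isles.

07:45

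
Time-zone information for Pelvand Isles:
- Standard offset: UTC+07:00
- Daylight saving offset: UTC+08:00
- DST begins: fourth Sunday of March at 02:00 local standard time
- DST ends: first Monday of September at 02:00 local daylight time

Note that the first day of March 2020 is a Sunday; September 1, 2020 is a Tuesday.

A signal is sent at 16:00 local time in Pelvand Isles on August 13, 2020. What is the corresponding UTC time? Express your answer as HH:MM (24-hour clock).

1 March 2020 is a Sunday, so the first Sunday is March 1 and the fourth is March 22.
1 September 2020 is a Tuesday, so the first Monday is September 7.
Daylight saving runs 22 March – 7 September; August 13, 2020 is inside that window, so Pelvand Isles is at UTC+08:00.
16:00 local − 8h = 08:00 UTC.

08:00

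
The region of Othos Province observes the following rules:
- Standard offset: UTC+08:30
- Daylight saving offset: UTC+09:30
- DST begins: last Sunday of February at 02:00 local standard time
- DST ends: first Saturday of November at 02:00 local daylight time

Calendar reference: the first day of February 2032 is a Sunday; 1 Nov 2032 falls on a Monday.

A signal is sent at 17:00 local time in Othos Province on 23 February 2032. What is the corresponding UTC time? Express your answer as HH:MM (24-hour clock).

1 February 2032 is a Sunday, so Sundays fall on 1, 8, 15, 22, 29; the last is February 29.
1 November 2032 is a Monday, so the first Saturday is November 6.
23 February 2032 is outside the daylight-saving period (29 February – 6 November), so Othos Province is on standard time, UTC+08:30.
17:00 local − 8h30m = 08:30 UTC.

08:30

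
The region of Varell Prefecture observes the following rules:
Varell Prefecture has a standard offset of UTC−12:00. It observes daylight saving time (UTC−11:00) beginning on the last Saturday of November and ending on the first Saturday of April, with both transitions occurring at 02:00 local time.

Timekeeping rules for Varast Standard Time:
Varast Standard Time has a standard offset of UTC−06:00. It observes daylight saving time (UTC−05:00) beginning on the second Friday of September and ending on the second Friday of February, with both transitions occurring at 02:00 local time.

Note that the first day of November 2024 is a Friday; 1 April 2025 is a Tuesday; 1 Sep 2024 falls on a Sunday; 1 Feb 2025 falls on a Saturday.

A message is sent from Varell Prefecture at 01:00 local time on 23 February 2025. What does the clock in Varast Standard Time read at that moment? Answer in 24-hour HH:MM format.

1 November 2024 is a Friday, so Saturdays fall on 2, 9, 16, 23, 30; the last is November 30.
1 April 2025 is a Tuesday, so the first Saturday is April 5.
23 February 2025 lies within the daylight-saving period (30 November 2024 – 5 April 2025), so Varell Prefecture is on daylight time, UTC−11:00.
01:00 Varell Prefecture + 11h = 12:00 UTC.
1 September 2024 is a Sunday, so the first Friday is September 6 and the second is September 13.
1 February 2025 is a Saturday, so the first Friday is February 7 and the second is February 14.
At the standard offset (UTC−06:00), 12:00 UTC − 6h = 06:00 Varast Standard Time standard time.
The standard-time date in Varast Standard Time, 23 February 2025, does not fall between 13 September 2024 and 14 February 2025, so daylight saving is not in effect and Varast Standard Time is at UTC−06:00.
12:00 UTC − 6h = 06:00 Varast Standard Time.

06:00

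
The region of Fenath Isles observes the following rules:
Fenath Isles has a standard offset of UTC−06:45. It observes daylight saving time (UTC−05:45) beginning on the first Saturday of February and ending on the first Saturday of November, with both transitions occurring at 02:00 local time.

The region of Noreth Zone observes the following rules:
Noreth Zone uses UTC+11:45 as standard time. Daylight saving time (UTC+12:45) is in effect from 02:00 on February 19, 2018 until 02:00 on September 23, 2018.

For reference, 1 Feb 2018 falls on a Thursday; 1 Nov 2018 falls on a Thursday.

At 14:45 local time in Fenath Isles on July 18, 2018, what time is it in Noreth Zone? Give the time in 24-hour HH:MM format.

1 February 2018 is a Thursday, so the first Saturday is February 3.
1 November 2018 is a Thursday, so the first Saturday is November 3.
July 18, 2018 lies within the daylight-saving period (3 February – 3 November), so Fenath Isles is on daylight time, UTC−05:45.
14:45 Fenath Isles + 5h45m = 20:30 UTC.
At the standard offset (UTC+11:45), 20:30 UTC + 11h45m = 08:15 Noreth Zone standard time (rolling into the next day, 19 July 2018).
The standard-time date in Noreth Zone, July 19, 2018, falls between 19 February and 23 September, so daylight saving is in effect and Noreth Zone is at UTC+12:45.
20:30 UTC + 12h45m = 09:15 Noreth Zone (rolling into the next day, 19 July 2018).

09:15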